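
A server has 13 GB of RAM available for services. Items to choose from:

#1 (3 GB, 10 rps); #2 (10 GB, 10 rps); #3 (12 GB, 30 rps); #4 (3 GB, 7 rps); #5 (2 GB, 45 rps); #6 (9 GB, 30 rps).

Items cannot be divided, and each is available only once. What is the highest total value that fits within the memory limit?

Check high-value combinations within 13 GB:
- #5+#6: memory 2+9=11, value 45+30=75
- #1+#4+#5: memory 3+3+2=8, value 10+7+45=62
- #1+#5: memory 3+2=5, value 10+45=55
- #2+#5: memory 10+2=12, value 10+45=55
Best: 75 rps.

75 rps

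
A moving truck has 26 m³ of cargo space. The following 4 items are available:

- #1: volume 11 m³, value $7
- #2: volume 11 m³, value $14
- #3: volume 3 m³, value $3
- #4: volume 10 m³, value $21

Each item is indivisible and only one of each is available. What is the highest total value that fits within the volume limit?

This is a 0/1 knapsack; check combinations near the capacity.
- #2+#3+#4: volume 11+3+10=24, value 14+3+21=38
- #2+#4: volume 11+10=21, value 14+21=35
- #1+#3+#4: volume 11+3+10=24, value 7+3+21=31
Best: $38.

$38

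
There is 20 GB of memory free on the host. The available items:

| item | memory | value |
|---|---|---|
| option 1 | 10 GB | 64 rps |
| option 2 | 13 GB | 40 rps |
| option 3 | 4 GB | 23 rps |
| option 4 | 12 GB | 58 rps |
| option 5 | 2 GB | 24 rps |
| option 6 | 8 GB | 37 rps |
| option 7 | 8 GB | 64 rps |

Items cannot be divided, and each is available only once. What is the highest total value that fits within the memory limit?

Check high-value combinations within 20 GB:
- option 1+option 5+option 7: memory 10+2+8=20, value 64+24+64=152
- option 1+option 7: memory 10+8=18, value 64+64=128
- option 5+option 6+option 7: memory 2+8+8=18, value 24+37+64=125
- option 1+option 5+option 6: memory 10+2+8=20, value 64+24+37=125
- option 3+option 6+option 7: memory 4+8+8=20, value 23+37+64=124
Best: 152 rps.

152 rps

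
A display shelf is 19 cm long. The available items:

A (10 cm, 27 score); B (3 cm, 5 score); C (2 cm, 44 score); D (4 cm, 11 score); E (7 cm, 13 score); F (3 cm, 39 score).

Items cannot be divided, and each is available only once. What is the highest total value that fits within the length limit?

121 score

Check high-value combinations within 19 cm:
- A+C+D+F: length 10+2+4+3=19, value 27+44+11+39=121
- A+B+C+F: length 10+3+2+3=18, value 27+5+44+39=115
- B+C+D+E+F: length 3+2+4+7+3=19, value 5+44+11+13+39=112
- A+C+F: length 10+2+3=15, value 27+44+39=110
- C+D+E+F: length 2+4+7+3=16, value 44+11+13+39=107
Best: 121 score.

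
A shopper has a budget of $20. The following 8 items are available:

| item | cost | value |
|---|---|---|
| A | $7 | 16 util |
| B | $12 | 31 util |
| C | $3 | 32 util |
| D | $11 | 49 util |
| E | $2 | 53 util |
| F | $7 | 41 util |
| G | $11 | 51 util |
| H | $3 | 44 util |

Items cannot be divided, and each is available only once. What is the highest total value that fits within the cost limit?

Check high-value combinations within $20:
- C+E+G+H: cost 3+2+11+3=19, value 32+53+51+44=180
- C+D+E+H: cost 3+11+2+3=19, value 32+49+53+44=178
- C+E+F+H: cost 3+2+7+3=15, value 32+53+41+44=170
Best: 180 util.

180 util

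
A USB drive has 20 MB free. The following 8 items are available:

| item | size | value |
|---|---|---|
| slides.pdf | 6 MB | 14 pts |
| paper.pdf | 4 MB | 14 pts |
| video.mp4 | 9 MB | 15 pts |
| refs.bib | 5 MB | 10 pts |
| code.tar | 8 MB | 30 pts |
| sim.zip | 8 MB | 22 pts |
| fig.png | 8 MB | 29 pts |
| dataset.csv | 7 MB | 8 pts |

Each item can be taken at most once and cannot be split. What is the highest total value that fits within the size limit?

73 pts

This is a 0/1 knapsack; check combinations near the capacity.
- paper.pdf+code.tar+fig.png: size 4+8+8=20, value 14+30+29=73
- paper.pdf+code.tar+sim.zip: size 4+8+8=20, value 14+30+22=66
- paper.pdf+sim.zip+fig.png: size 4+8+8=20, value 14+22+29=65
Best: 73 pts.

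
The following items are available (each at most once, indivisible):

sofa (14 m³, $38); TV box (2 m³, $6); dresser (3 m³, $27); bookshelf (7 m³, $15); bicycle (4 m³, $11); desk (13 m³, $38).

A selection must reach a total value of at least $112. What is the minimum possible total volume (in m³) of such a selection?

34

Subsets with value ≥ 112, sorted by total volume:
- sofa+dresser+bicycle+desk: volume 34, value 114
- sofa+TV box+dresser+bicycle+desk: volume 36, value 120
Minimum volume: 34 m³.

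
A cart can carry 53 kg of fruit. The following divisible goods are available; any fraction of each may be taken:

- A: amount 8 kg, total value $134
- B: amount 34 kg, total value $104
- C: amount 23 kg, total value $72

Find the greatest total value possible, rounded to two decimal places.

273.29

Take in order of value per unit:
- A (134/8 per unit): all 8 → value 134, running total 134.00
- C (72/23 per unit): all 23 → value 72, running total 206.00
- B (104/34 per unit): 22 of 34 → value 22×104/34 = 67.2941, running total 273.29
Total 273.29.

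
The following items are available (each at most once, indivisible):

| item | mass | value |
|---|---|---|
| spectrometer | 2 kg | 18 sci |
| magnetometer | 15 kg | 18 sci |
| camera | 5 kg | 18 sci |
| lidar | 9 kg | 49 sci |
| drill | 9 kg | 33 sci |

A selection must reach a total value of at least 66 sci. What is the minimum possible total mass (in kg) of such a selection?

11

Subsets with value ≥ 66, sorted by total mass:
- spectrometer+lidar: mass 11, value 67
- camera+lidar: mass 14, value 67
- spectrometer+camera+lidar: mass 16, value 85
Minimum mass: 11 kg.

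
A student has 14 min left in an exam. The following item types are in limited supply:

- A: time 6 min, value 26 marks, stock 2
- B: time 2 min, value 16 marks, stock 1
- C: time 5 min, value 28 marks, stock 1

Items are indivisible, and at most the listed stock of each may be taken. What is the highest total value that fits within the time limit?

70 marks

Best selections within time 14 and stock limits:
- 1×A + 1×B + 1×C: time 13, value 70
- 2×A + 1×B: time 14, value 68
Best: 70 marks.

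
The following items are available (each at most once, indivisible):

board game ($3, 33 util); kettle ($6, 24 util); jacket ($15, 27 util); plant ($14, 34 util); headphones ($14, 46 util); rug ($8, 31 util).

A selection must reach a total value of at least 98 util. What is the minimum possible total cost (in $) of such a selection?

Subsets with value ≥ 98, sorted by total cost:
- board game+kettle+headphones: cost 23, value 103
- board game+headphones+rug: cost 25, value 110
- board game+plant+rug: cost 25, value 98
Minimum cost: 23 $.

23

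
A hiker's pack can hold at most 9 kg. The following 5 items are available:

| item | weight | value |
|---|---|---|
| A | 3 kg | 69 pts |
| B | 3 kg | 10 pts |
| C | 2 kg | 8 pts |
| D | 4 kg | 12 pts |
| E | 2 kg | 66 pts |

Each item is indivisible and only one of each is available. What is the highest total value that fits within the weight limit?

This is a 0/1 knapsack; check combinations near the capacity.
- A+D+E: weight 3+4+2=9, value 69+12+66=147
- A+B+E: weight 3+3+2=8, value 69+10+66=145
- A+C+E: weight 3+2+2=7, value 69+8+66=143
- A+E: weight 3+2=5, value 69+66=135
- A+C+D: weight 3+2+4=9, value 69+8+12=89
Best: 147 pts.

147 pts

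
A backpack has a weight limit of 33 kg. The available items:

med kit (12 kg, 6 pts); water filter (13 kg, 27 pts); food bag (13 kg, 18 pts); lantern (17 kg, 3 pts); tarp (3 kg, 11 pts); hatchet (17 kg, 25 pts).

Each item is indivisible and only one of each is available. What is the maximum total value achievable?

63 pts

This is a 0/1 knapsack; check combinations near the capacity.
- water filter+tarp+hatchet: weight 13+3+17=33, value 27+11+25=63
- water filter+food bag+tarp: weight 13+13+3=29, value 27+18+11=56
- food bag+tarp+hatchet: weight 13+3+17=33, value 18+11+25=54
- water filter+hatchet: weight 13+17=30, value 27+25=52
- water filter+food bag: weight 13+13=26, value 27+18=45
Best: 63 pts.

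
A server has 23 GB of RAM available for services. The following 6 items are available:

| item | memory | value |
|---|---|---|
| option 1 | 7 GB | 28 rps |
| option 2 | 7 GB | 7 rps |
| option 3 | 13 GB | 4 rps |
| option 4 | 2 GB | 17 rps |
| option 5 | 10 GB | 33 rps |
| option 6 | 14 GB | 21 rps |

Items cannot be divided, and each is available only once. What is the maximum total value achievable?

Check high-value combinations within 23 GB:
- option 1+option 4+option 5: memory 7+2+10=19, value 28+17+33=78
- option 1+option 4+option 6: memory 7+2+14=23, value 28+17+21=66
- option 1+option 5: memory 7+10=17, value 28+33=61
Best: 78 rps.

78 rps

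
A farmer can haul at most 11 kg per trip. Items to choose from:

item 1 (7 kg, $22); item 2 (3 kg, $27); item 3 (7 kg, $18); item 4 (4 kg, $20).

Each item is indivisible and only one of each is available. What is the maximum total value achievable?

Check high-value combinations within 11 kg:
- item 1+item 2: weight 7+3=10, value 22+27=49
- item 2+item 4: weight 3+4=7, value 27+20=47
- item 2+item 3: weight 3+7=10, value 27+18=45
- item 1+item 4: weight 7+4=11, value 22+20=42
- item 3+item 4: weight 7+4=11, value 18+20=38
Best: $49.

$49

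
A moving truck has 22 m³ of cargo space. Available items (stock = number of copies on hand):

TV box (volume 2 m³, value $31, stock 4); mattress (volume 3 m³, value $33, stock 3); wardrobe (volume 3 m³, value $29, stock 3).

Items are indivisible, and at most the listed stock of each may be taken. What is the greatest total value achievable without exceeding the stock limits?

Top feasible selections:
- 4×TV box + 3×mattress + 1×wardrobe: volume 20, value 252
- 3×TV box + 3×mattress + 2×wardrobe: volume 21, value 250
- 4×TV box + 2×mattress + 2×wardrobe: volume 20, value 248
Best: $252.

$252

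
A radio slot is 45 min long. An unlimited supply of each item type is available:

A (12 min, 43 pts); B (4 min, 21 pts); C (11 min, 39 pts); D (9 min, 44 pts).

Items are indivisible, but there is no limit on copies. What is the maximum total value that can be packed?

Best value-per-unit is B at 21/4; filling with it alone gives 11×21 = 231.
Optimal mix: 9×B + 1×D → duration 45, value 233.

233 pts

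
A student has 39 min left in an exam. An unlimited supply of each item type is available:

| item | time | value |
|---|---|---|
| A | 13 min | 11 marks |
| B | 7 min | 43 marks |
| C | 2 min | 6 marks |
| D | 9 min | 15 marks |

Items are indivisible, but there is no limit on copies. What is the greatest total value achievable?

227 marks

Best value-per-unit is B at 43/7; filling with it alone gives 5×43 = 215.
Optimal mix: 5×B + 2×C → time 39, value 227.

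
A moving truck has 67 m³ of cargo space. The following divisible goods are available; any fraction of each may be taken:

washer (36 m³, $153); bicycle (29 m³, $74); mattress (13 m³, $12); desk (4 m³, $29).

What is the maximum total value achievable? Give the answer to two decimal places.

250.90

Take in order of value per unit:
- desk (29/4 per unit): all 4 → value 29, running total 29.00
- washer (153/36 per unit): all 36 → value 153, running total 182.00
- bicycle (74/29 per unit): 27 of 29 → value 27×74/29 = 68.8966, running total 250.90
Total 250.90.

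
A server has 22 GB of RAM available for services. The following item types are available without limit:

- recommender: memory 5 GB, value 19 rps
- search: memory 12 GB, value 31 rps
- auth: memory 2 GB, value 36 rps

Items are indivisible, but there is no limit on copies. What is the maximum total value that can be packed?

Best value-per-unit is auth at 36/2, and filling with it alone uses memory 11×2=22. No mix of the others beats 11×36 = 396.

396 rps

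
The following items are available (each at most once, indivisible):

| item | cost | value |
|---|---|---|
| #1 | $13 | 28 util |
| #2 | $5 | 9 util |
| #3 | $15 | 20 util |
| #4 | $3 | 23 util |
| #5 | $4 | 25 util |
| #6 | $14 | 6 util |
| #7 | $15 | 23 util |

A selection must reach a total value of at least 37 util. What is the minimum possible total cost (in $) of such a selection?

7

Subsets with value ≥ 37, sorted by total cost:
- #4+#5: cost 7, value 48
- #2+#4+#5: cost 12, value 57
- #1+#4: cost 16, value 51
Minimum cost: 7 $.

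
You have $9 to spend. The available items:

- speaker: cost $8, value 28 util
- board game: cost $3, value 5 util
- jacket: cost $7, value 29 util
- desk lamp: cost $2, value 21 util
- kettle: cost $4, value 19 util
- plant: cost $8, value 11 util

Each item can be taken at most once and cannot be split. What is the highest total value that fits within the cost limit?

50 util

Check high-value combinations within $9:
- jacket+desk lamp: cost 7+2=9, value 29+21=50
- board game+desk lamp+kettle: cost 3+2+4=9, value 5+21+19=45
- desk lamp+kettle: cost 2+4=6, value 21+19=40
- jacket: cost 7, value 29
Best: 50 util.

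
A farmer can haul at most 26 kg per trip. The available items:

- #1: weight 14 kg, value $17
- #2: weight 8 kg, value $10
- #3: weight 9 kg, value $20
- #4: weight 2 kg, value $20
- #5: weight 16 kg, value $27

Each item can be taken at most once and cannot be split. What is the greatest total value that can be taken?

$57

Check high-value combinations within 26 kg:
- #1+#3+#4: weight 14+9+2=25, value 17+20+20=57
- #2+#4+#5: weight 8+2+16=26, value 10+20+27=57
- #2+#3+#4: weight 8+9+2=19, value 10+20+20=50
Best: $57.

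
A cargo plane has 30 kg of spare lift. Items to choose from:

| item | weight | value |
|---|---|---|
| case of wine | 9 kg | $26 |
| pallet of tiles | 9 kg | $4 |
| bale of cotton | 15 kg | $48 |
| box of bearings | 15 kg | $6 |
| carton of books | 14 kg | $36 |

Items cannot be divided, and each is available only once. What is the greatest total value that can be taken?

$84

Check high-value combinations within 30 kg:
- bale of cotton+carton of books: weight 15+14=29, value 48+36=84
- case of wine+bale of cotton: weight 9+15=24, value 26+48=74
- case of wine+carton of books: weight 9+14=23, value 26+36=62
- bale of cotton+box of bearings: weight 15+15=30, value 48+6=54
Best: $84.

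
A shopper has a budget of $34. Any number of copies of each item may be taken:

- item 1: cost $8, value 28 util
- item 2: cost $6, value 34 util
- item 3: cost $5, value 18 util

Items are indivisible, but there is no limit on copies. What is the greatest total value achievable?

Best value-per-unit is item 2 at 34/6; filling with it alone gives 5×34 = 170.
Optimal mix: 4×item 2 + 2×item 3 → cost 34, value 172.

172 util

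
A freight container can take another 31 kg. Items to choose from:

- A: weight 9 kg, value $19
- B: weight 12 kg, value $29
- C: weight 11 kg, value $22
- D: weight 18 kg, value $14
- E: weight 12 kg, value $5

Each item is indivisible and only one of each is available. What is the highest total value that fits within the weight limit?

$51

Check high-value combinations within 31 kg:
- B+C: weight 12+11=23, value 29+22=51
- A+B: weight 9+12=21, value 19+29=48
- B+D: weight 12+18=30, value 29+14=43
- A+C: weight 9+11=20, value 19+22=41
- C+D: weight 11+18=29, value 22+14=36
Best: $51.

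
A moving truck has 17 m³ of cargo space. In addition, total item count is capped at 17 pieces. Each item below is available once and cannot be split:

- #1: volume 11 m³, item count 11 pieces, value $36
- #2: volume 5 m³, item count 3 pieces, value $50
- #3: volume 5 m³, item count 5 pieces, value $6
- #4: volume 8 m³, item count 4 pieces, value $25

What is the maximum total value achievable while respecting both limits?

$86

Feasible sets respecting both limits:
- #1+#2: volume 16, item count 14, value 86
- #2+#4: volume 13, item count 7, value 75
- #2+#3: volume 10, item count 8, value 56
Best: $86.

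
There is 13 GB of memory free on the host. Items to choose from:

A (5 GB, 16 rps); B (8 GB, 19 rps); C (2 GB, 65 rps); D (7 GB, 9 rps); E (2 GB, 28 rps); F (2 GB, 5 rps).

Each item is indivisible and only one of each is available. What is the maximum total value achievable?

114 rps

Check high-value combinations within 13 GB:
- A+C+E+F: memory 5+2+2+2=11, value 16+65+28+5=114
- B+C+E: memory 8+2+2=12, value 19+65+28=112
- A+C+E: memory 5+2+2=9, value 16+65+28=109
- C+D+E+F: memory 2+7+2+2=13, value 65+9+28+5=107
- C+D+E: memory 2+7+2=11, value 65+9+28=102
Best: 114 rps.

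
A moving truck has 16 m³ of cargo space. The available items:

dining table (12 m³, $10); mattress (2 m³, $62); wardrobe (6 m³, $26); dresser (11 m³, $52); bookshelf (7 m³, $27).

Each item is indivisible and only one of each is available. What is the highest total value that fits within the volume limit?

Check high-value combinations within 16 m³:
- mattress+wardrobe+bookshelf: volume 2+6+7=15, value 62+26+27=115
- mattress+dresser: volume 2+11=13, value 62+52=114
- mattress+bookshelf: volume 2+7=9, value 62+27=89
- mattress+wardrobe: volume 2+6=8, value 62+26=88
- dining table+mattress: volume 12+2=14, value 10+62=72
Best: $115.

$115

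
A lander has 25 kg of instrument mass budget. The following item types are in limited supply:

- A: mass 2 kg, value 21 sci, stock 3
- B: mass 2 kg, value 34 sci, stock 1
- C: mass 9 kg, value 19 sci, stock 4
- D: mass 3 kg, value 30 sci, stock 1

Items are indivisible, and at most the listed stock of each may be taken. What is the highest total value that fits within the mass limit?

Best selections within mass 25 and stock limits:
- 3×A + 1×B + 1×C + 1×D: mass 20, value 146
- 3×A + 1×B + 1×D: mass 11, value 127
Best: 146 sci.

146 sci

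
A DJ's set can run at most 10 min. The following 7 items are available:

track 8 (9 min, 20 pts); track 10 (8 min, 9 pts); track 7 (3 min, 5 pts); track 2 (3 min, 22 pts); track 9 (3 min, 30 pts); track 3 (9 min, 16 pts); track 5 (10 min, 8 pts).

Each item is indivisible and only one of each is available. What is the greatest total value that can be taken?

Check high-value combinations within 10 min:
- track 7+track 2+track 9: duration 3+3+3=9, value 5+22+30=57
- track 2+track 9: duration 3+3=6, value 22+30=52
- track 7+track 9: duration 3+3=6, value 5+30=35
- track 9: duration 3, value 30
- track 7+track 2: duration 3+3=6, value 5+22=27
Best: 57 pts.

57 pts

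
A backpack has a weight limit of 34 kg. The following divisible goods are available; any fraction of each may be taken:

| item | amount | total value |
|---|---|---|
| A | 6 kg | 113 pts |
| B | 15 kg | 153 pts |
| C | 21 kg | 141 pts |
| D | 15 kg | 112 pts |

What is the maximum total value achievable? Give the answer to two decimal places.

363.07

Take in order of value per unit:
- A (113/6 per unit): all 6 → value 113, running total 113.00
- B (153/15 per unit): all 15 → value 153, running total 266.00
- D (112/15 per unit): 13 of 15 → value 13×112/15 = 97.0667, running total 363.07
Total 363.07.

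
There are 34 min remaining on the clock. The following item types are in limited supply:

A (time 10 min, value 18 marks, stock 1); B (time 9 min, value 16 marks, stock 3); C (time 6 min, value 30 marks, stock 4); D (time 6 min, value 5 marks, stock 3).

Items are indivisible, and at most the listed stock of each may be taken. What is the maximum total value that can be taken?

138 marks

Best selections within time 34 and stock limits:
- 1×A + 4×C: time 34, value 138
- 1×B + 4×C: time 33, value 136
- 4×C + 1×D: time 30, value 125
Best: 138 marks.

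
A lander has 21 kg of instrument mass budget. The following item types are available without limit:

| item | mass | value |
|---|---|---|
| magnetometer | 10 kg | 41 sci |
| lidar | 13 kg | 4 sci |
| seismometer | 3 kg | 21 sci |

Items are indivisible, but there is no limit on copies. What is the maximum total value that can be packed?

147 sci

Best value-per-unit is seismometer at 21/3, and filling with it alone uses mass 7×3=21. No mix of the others beats 7×21 = 147.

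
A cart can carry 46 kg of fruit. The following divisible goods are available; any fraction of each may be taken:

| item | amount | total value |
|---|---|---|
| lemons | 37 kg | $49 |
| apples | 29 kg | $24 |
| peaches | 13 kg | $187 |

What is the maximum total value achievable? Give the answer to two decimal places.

Take in order of value per unit:
- peaches (187/13 per unit): all 13 → value 187, running total 187.00
- lemons (49/37 per unit): 33 of 37 → value 33×49/37 = 43.7027, running total 230.70
Total 230.70.

230.70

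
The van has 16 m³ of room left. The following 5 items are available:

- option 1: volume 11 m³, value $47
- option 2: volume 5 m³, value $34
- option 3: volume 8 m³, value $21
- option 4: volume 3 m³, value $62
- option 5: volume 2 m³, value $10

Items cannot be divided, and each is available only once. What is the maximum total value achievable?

Check high-value combinations within 16 m³:
- option 1+option 4+option 5: volume 11+3+2=16, value 47+62+10=119
- option 2+option 3+option 4: volume 5+8+3=16, value 34+21+62=117
- option 1+option 4: volume 11+3=14, value 47+62=109
Best: $119.

$119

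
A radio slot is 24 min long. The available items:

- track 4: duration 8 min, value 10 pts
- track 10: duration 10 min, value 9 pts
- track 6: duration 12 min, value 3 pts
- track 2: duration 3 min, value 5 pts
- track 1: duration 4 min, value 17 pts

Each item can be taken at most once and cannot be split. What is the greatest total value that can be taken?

36 pts

Check high-value combinations within 24 min:
- track 4+track 10+track 1: duration 8+10+4=22, value 10+9+17=36
- track 4+track 2+track 1: duration 8+3+4=15, value 10+5+17=32
- track 10+track 2+track 1: duration 10+3+4=17, value 9+5+17=31
Best: 36 pts.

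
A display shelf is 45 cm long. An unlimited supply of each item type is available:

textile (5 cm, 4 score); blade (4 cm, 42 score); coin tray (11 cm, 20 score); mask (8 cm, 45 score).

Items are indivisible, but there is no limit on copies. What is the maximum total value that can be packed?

Best value-per-unit is blade at 42/4, and filling with it alone uses length 11×4=44. No mix of the others beats 11×42 = 462.

462 score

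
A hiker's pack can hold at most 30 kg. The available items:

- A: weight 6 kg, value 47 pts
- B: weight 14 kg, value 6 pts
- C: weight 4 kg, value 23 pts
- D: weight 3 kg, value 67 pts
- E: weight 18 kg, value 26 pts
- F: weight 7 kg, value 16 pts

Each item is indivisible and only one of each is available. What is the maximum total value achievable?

This is a 0/1 knapsack; check combinations near the capacity.
- A+C+D+F: weight 6+4+3+7=20, value 47+23+67+16=153
- A+B+C+D: weight 6+14+4+3=27, value 47+6+23+67=143
- A+D+E: weight 6+3+18=27, value 47+67+26=140
- A+C+D: weight 6+4+3=13, value 47+23+67=137
Best: 153 pts.

153 pts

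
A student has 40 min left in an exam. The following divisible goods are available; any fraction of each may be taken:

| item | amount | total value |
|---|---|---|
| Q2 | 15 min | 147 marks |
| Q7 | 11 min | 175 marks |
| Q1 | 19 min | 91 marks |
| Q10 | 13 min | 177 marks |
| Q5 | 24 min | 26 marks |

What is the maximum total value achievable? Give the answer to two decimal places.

Take in order of value per unit:
- Q7 (175/11 per unit): all 11 → value 175, running total 175.00
- Q10 (177/13 per unit): all 13 → value 177, running total 352.00
- Q2 (147/15 per unit): all 15 → value 147, running total 499.00
- Q1 (91/19 per unit): 1 of 19 → value 1×91/19 = 4.7895, running total 503.79
Total 503.79.

503.79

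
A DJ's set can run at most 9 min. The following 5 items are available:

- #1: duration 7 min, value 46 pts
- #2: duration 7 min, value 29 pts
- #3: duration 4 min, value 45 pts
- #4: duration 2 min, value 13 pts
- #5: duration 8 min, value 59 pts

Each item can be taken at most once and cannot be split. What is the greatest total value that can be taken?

Check high-value combinations within 9 min:
- #5: duration 8, value 59
- #1+#4: duration 7+2=9, value 46+13=59
- #3+#4: duration 4+2=6, value 45+13=58
- #1: duration 7, value 46
- #3: duration 4, value 45
Best: 59 pts.

59 pts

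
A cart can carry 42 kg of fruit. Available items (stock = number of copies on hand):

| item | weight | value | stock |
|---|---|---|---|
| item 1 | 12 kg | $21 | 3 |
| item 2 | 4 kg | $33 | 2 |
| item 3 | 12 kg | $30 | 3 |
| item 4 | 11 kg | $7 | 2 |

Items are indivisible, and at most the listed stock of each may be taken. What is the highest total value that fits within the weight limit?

Top feasible selections:
- 2×item 2 + 2×item 3: weight 32, value 126
- 1×item 2 + 3×item 3: weight 40, value 123
- 1×item 1 + 2×item 2 + 1×item 3: weight 32, value 117
- 1×item 1 + 1×item 2 + 2×item 3: weight 40, value 114
Best: $126.

$126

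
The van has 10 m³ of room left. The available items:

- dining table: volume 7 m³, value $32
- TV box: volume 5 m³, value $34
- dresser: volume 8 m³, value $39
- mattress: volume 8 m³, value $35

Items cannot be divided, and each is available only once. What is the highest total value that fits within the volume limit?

This is a 0/1 knapsack; check combinations near the capacity.
- dresser: volume 8, value 39
- mattress: volume 8, value 35
- TV box: volume 5, value 34
Best: $39.

$39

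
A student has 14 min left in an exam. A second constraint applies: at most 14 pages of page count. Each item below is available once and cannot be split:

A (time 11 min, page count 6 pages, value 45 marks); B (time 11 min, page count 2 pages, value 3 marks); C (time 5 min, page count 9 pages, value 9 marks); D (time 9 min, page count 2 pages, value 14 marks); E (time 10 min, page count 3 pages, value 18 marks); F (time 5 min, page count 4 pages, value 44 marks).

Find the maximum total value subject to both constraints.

Feasible sets respecting both limits:
- D+F: time 14, page count 6, value 58
- C+F: time 10, page count 13, value 53
- A: time 11, page count 6, value 45
- F: time 5, page count 4, value 44
Best: 58 marks.

58 marks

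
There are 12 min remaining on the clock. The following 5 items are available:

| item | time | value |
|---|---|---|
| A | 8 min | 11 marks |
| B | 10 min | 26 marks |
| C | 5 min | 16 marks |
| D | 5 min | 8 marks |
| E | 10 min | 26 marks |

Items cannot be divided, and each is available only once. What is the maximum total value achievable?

Check high-value combinations within 12 min:
- B: time 10, value 26
- E: time 10, value 26
- C+D: time 5+5=10, value 16+8=24
- C: time 5, value 16
Best: 26 marks.

26 marks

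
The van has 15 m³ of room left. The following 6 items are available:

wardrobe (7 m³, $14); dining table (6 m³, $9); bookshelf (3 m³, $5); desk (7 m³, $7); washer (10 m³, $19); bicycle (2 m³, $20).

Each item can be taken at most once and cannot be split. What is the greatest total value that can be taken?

Check high-value combinations within 15 m³:
- bookshelf+washer+bicycle: volume 3+10+2=15, value 5+19+20=44
- wardrobe+dining table+bicycle: volume 7+6+2=15, value 14+9+20=43
- wardrobe+bookshelf+bicycle: volume 7+3+2=12, value 14+5+20=39
Best: $44.

$44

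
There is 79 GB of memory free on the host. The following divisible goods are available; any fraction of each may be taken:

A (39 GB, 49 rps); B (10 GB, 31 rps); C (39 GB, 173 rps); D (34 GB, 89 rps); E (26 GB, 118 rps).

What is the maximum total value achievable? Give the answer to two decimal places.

Take in order of value per unit:
- E (118/26 per unit): all 26 → value 118, running total 118.00
- C (173/39 per unit): all 39 → value 173, running total 291.00
- B (31/10 per unit): all 10 → value 31, running total 322.00
- D (89/34 per unit): 4 of 34 → value 4×89/34 = 10.4706, running total 332.47
Total 332.47.

332.47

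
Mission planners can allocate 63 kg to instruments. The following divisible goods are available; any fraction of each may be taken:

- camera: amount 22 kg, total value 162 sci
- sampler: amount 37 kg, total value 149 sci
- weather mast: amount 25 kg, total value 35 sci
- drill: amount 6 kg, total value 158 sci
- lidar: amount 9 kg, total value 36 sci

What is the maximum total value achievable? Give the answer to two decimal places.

Take in order of value per unit:
- drill (158/6 per unit): all 6 → value 158, running total 158.00
- camera (162/22 per unit): all 22 → value 162, running total 320.00
- sampler (149/37 per unit): 35 of 37 → value 35×149/37 = 140.9459, running total 460.95
Total 460.95.

460.95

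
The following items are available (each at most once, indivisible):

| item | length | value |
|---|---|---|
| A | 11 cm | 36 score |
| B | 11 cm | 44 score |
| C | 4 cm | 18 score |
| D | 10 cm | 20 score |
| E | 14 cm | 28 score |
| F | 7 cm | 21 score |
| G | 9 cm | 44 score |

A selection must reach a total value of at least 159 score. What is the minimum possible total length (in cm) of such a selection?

Subsets with value ≥ 159, sorted by total length:
- A+B+C+F+G: length 42, value 163
- A+B+C+D+G: length 45, value 162
- A+B+D+F+G: length 48, value 165
Minimum length: 42 cm.

42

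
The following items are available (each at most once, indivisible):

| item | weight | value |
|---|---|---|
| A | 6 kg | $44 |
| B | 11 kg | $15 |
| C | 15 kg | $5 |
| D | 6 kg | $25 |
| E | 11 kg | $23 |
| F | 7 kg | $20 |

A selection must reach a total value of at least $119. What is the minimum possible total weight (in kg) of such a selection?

Subsets with value ≥ 119, sorted by total weight:
- A+B+D+E+F: weight 41, value 127
- A+B+C+D+E+F: weight 56, value 132
Minimum weight: 41 kg.

41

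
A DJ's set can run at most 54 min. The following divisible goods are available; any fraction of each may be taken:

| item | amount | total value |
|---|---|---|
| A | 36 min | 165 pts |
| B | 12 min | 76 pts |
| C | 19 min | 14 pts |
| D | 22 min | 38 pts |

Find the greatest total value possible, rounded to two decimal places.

Take in order of value per unit:
- B (76/12 per unit): all 12 → value 76, running total 76.00
- A (165/36 per unit): all 36 → value 165, running total 241.00
- D (38/22 per unit): 6 of 22 → value 6×38/22 = 10.3636, running total 251.36
Total 251.36.

251.36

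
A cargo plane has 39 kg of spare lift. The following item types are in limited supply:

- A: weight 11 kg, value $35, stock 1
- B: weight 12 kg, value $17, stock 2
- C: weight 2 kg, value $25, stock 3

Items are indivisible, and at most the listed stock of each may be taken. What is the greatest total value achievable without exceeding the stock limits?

$127

Best selections within weight 39 and stock limits:
- 1×A + 1×B + 3×C: weight 29, value 127
- 1×A + 2×B + 2×C: weight 39, value 119
- 1×A + 3×C: weight 17, value 110
Best: $127.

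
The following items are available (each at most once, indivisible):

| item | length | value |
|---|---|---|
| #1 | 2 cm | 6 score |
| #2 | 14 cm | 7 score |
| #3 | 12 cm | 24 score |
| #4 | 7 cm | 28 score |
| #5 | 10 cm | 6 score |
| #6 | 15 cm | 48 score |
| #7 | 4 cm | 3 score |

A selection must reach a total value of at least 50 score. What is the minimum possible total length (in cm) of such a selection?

Subsets with value ≥ 50, sorted by total length:
- #1+#6: length 17, value 54
- #3+#4: length 19, value 52
- #6+#7: length 19, value 51
- #1+#3+#4: length 21, value 58
Minimum length: 17 cm.

17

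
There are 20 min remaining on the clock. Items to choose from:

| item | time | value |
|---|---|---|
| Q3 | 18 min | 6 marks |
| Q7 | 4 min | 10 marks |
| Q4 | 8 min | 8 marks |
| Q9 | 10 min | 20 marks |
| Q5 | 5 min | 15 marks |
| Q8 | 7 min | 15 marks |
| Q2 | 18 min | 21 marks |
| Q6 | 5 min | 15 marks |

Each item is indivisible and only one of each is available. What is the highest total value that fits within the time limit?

This is a 0/1 knapsack; check combinations near the capacity.
- Q9+Q5+Q6: time 10+5+5=20, value 20+15+15=50
- Q5+Q8+Q6: time 5+7+5=17, value 15+15+15=45
- Q7+Q9+Q5: time 4+10+5=19, value 10+20+15=45
- Q7+Q9+Q6: time 4+10+5=19, value 10+20+15=45
- Q7+Q5+Q6: time 4+5+5=14, value 10+15+15=40
Best: 50 marks.

50 marks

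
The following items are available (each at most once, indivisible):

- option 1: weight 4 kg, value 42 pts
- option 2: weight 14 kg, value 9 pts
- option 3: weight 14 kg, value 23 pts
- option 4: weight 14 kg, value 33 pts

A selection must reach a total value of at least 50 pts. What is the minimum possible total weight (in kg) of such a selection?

18

Subsets with value ≥ 50, sorted by total weight:
- option 1+option 4: weight 18, value 75
- option 1+option 3: weight 18, value 65
- option 1+option 2: weight 18, value 51
- option 3+option 4: weight 28, value 56
Minimum weight: 18 kg.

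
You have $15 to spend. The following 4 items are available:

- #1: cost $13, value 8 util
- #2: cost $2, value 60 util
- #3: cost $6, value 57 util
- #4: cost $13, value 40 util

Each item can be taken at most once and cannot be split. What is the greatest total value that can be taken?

117 util

This is a 0/1 knapsack; check combinations near the capacity.
- #2+#3: cost 2+6=8, value 60+57=117
- #2+#4: cost 2+13=15, value 60+40=100
- #1+#2: cost 13+2=15, value 8+60=68
- #2: cost 2, value 60
Best: 117 util.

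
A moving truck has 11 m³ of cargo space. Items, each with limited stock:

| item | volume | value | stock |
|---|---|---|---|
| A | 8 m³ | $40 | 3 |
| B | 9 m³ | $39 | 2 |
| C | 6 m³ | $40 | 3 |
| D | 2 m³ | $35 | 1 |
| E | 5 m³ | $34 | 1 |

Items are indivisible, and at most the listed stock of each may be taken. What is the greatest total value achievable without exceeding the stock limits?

Best selections within volume 11 and stock limits:
- 1×C + 1×D: volume 8, value 75
- 1×A + 1×D: volume 10, value 75
- 1×C + 1×E: volume 11, value 74
- 1×B + 1×D: volume 11, value 74
Best: $75.

$75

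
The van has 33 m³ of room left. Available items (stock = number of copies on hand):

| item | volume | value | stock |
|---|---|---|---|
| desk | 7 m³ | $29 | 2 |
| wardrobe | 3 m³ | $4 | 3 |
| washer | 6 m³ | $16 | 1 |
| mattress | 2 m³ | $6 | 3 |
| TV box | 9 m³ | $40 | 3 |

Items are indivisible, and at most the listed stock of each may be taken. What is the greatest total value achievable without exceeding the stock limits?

$138

Best selections within volume 33 and stock limits:
- 2×desk + 2×TV box: volume 32, value 138
- 3×mattress + 3×TV box: volume 33, value 138
Best: $138.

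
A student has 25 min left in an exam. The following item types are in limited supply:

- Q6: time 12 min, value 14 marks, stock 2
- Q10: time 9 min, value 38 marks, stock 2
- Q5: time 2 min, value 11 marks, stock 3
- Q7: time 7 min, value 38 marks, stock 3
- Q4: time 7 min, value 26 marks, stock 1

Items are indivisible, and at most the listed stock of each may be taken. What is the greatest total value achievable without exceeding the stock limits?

Top feasible selections:
- 2×Q5 + 3×Q7: time 25, value 136
- 1×Q5 + 3×Q7: time 23, value 125
- 1×Q10 + 1×Q5 + 2×Q7: time 25, value 125
Best: 136 marks.

136 marks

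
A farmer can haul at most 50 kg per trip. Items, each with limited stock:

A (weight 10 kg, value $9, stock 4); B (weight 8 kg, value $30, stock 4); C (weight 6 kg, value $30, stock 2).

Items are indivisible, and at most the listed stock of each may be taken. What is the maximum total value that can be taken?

$180

Best selections within weight 50 and stock limits:
- 4×B + 2×C: weight 44, value 180
- 1×A + 3×B + 2×C: weight 46, value 159
- 1×A + 4×B + 1×C: weight 48, value 159
- 3×B + 2×C: weight 36, value 150
Best: $180.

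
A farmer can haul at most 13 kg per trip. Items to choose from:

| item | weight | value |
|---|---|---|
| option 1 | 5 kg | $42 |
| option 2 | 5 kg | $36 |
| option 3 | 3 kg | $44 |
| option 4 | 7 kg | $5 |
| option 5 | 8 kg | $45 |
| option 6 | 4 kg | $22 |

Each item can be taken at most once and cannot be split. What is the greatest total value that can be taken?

$122

Check high-value combinations within 13 kg:
- option 1+option 2+option 3: weight 5+5+3=13, value 42+36+44=122
- option 1+option 3+option 6: weight 5+3+4=12, value 42+44+22=108
- option 2+option 3+option 6: weight 5+3+4=12, value 36+44+22=102
Best: $122.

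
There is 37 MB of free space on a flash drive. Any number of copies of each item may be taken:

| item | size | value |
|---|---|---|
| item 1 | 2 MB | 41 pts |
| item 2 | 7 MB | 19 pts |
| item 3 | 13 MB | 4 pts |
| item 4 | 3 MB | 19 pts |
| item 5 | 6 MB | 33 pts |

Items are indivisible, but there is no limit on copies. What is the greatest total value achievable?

738 pts

Best value-per-unit is item 1 at 41/2, and filling with it alone uses size 18×2=36. No mix of the others beats 18×41 = 738.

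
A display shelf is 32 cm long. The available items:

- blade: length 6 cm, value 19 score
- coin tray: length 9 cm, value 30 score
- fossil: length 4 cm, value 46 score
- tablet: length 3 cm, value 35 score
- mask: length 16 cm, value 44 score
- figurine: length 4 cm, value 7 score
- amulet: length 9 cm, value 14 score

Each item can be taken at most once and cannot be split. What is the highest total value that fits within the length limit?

This is a 0/1 knapsack; check combinations near the capacity.
- coin tray+fossil+tablet+mask: length 9+4+3+16=32, value 30+46+35+44=155
- blade+fossil+tablet+mask: length 6+4+3+16=29, value 19+46+35+44=144
- blade+coin tray+fossil+tablet+amulet: length 6+9+4+3+9=31, value 19+30+46+35+14=144
Best: 155 score.

155 score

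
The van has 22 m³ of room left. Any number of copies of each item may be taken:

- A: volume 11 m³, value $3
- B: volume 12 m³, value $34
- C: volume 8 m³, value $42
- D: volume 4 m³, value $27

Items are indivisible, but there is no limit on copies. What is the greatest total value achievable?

$135

Best value-per-unit is D at 27/4, and filling with it alone uses volume 5×4=20. No mix of the others beats 5×27 = 135.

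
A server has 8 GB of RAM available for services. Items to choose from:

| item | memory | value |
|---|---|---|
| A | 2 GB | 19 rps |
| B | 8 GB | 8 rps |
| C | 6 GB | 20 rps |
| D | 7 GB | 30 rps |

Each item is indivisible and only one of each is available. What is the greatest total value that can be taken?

Check high-value combinations within 8 GB:
- A+C: memory 2+6=8, value 19+20=39
- D: memory 7, value 30
- C: memory 6, value 20
Best: 39 rps.

39 rps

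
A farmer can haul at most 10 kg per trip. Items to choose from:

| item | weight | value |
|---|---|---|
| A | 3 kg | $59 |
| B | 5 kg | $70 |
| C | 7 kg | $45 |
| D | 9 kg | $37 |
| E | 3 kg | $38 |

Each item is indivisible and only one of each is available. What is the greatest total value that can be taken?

Check high-value combinations within 10 kg:
- A+B: weight 3+5=8, value 59+70=129
- B+E: weight 5+3=8, value 70+38=108
- A+C: weight 3+7=10, value 59+45=104
- A+E: weight 3+3=6, value 59+38=97
Best: $129.

$129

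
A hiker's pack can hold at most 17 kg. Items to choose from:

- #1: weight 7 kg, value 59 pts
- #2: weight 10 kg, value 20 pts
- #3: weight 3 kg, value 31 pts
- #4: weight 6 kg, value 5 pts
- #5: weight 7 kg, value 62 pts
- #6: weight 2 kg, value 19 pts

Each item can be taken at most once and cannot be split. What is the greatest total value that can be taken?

Check high-value combinations within 17 kg:
- #1+#3+#5: weight 7+3+7=17, value 59+31+62=152
- #1+#5+#6: weight 7+7+2=16, value 59+62+19=140
- #1+#5: weight 7+7=14, value 59+62=121
Best: 152 pts.

152 pts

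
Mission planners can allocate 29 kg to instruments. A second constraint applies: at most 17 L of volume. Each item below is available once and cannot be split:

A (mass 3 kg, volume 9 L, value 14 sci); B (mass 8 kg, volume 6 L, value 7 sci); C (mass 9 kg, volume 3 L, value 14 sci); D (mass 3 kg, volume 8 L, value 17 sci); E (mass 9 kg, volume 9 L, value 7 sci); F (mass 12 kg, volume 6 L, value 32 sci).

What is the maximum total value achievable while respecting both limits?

Feasible sets respecting both limits:
- C+D+F: mass 24, volume 17, value 63
- B+C+F: mass 29, volume 15, value 53
- D+F: mass 15, volume 14, value 49
Best: 63 sci.

63 sci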